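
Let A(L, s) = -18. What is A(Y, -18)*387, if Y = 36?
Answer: -6966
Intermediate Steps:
A(Y, -18)*387 = -18*387 = -6966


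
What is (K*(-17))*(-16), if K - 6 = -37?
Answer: -8432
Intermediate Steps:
K = -31 (K = 6 - 37 = -31)
(K*(-17))*(-16) = -31*(-17)*(-16) = 527*(-16) = -8432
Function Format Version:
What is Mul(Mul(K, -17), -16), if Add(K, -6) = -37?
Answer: -8432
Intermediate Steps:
K = -31 (K = Add(6, -37) = -31)
Mul(Mul(K, -17), -16) = Mul(Mul(-31, -17), -16) = Mul(527, -16) = -8432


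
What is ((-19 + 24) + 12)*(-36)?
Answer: -612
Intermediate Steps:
((-19 + 24) + 12)*(-36) = (5 + 12)*(-36) = 17*(-36) = -612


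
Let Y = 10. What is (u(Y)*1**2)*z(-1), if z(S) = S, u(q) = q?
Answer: -10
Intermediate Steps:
(u(Y)*1**2)*z(-1) = (10*1**2)*(-1) = (10*1)*(-1) = 10*(-1) = -10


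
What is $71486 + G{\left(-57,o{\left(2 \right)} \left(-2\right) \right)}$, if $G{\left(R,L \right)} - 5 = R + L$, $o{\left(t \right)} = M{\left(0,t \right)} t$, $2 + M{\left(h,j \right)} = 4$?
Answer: $71426$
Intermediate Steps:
$M{\left(h,j \right)} = 2$ ($M{\left(h,j \right)} = -2 + 4 = 2$)
$o{\left(t \right)} = 2 t$
$G{\left(R,L \right)} = 5 + L + R$ ($G{\left(R,L \right)} = 5 + \left(R + L\right) = 5 + \left(L + R\right) = 5 + L + R$)
$71486 + G{\left(-57,o{\left(2 \right)} \left(-2\right) \right)} = 71486 + \left(5 + 2 \cdot 2 \left(-2\right) - 57\right) = 71486 + \left(5 + 4 \left(-2\right) - 57\right) = 71486 - 60 = 71426$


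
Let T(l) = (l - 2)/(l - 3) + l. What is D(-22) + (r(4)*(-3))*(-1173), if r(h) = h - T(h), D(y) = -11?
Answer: -7049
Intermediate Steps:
T(l) = l + (-2 + l)/(-3 + l) (T(l) = (-2 + l)/(-3 + l) + l = l + (-2 + l)/(-3 + l))
r(h) = h - (-2 + h² - 2*h)/(-3 + h)
D(-22) + (r(4)*(-3))*(-1173) = -11 + (((2 - 1*4)/(-3 + 4))*(-3))*(-1173) = -11 + (((2 - 4)/1)*(-3))*(-1173) = -11 + ((1*(-2))*(-3))*(-1173) = -11 - 2*(-3)*(-1173) = -11 + 6*(-1173) = -11 - 7038 = -7049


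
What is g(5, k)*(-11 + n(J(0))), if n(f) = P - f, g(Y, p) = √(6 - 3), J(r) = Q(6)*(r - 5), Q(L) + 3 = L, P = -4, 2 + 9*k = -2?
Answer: 0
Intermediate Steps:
k = -4/9 (k = -2/9 + (⅑)*(-2) = -2/9 - 2/9 = -4/9 ≈ -0.44444)
Q(L) = -3 + L
J(r) = -15 + 3*r (J(r) = (-3 + 6)*(r - 5) = 3*(-5 + r) = -15 + 3*r)
g(Y, p) = √3
n(f) = -4 - f
g(5, k)*(-11 + n(J(0))) = √3*(-11 + (-4 - (-15 + 3*0))) = √3*(-11 + (-4 - (-15 + 0))) = √3*(-11 + (-4 - 1*(-15))) = √3*(-11 + (-4 + 15)) = √3*(-11 + 11) = √3*0 = 0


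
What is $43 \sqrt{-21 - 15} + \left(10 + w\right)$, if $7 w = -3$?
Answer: $\frac{67}{7} + 258 i \approx 9.5714 + 258.0 i$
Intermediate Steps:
$w = - \frac{3}{7}$ ($w = \frac{1}{7} \left(-3\right) = - \frac{3}{7} \approx -0.42857$)
$43 \sqrt{-21 - 15} + \left(10 + w\right) = 43 \sqrt{-21 - 15} + \left(10 - \frac{3}{7}\right) = 43 \sqrt{-36} + \frac{67}{7} = 43 \cdot 6 i + \frac{67}{7} = 258 i + \frac{67}{7} = \frac{67}{7} + 258 i$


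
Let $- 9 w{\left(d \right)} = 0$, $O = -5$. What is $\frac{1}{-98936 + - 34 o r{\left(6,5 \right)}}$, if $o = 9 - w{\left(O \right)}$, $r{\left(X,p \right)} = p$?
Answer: $- \frac{1}{100466} \approx -9.9536 \cdot 10^{-6}$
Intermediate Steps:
$w{\left(d \right)} = 0$ ($w{\left(d \right)} = \left(- \frac{1}{9}\right) 0 = 0$)
$o = 9$ ($o = 9 - 0 = 9 + 0 = 9$)
$\frac{1}{-98936 + - 34 o r{\left(6,5 \right)}} = \frac{1}{-98936 + \left(-34\right) 9 \cdot 5} = \frac{1}{-98936 - 1530} = \frac{1}{-100466} = - \frac{1}{100466}$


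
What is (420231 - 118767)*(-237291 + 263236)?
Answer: 7821483480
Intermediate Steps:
(420231 - 118767)*(-237291 + 263236) = 301464*25945 = 7821483480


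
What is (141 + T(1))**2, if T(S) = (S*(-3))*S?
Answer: 19044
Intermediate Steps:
T(S) = -3*S**2 (T(S) = (-3*S)*S = -3*S**2)
(141 + T(1))**2 = (141 - 3*1**2)**2 = (141 - 3*1)**2 = (141 - 3)**2 = 138**2 = 19044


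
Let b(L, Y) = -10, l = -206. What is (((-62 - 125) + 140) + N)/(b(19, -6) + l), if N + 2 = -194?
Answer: 9/8 ≈ 1.1250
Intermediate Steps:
N = -196 (N = -2 - 194 = -196)
(((-62 - 125) + 140) + N)/(b(19, -6) + l) = (((-62 - 125) + 140) - 196)/(-10 - 206) = ((-187 + 140) - 196)/(-216) = (-47 - 196)*(-1/216) = -243*(-1/216) = 9/8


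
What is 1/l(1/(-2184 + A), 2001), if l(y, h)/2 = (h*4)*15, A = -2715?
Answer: 1/240120 ≈ 4.1646e-6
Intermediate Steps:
l(y, h) = 120*h (l(y, h) = 2*((h*4)*15) = 2*((4*h)*15) = 2*(60*h) = 120*h)
1/l(1/(-2184 + A), 2001) = 1/(120*2001) = 1/240120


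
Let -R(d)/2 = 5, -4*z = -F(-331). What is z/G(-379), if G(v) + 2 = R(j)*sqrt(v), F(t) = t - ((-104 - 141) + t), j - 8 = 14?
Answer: -245/75808 + 1225*I*sqrt(379)/75808 ≈ -0.0032318 + 0.31459*I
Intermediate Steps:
j = 22 (j = 8 + 14 = 22)
F(t) = 245 (F(t) = t - (-245 + t) = t + (245 - t) = 245)
z = 245/4 (z = -(-1)*245/4 = -1/4*(-245) = 245/4 ≈ 61.250)
R(d) = -10 (R(d) = -2*5 = -10)
G(v) = -2 - 10*sqrt(v)
z/G(-379) = 245/(4*(-2 - 10*I*sqrt(379)))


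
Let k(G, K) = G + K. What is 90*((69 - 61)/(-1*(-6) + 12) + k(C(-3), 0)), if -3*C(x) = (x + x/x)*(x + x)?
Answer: -320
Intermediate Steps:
C(x) = -2*x*(1 + x)/3 (C(x) = -(x + x/x)*(x + x)/3 = -(x + 1)*2*x/3 = -(1 + x)*2*x/3 = -2*x*(1 + x)/3)
90*((69 - 61)/(-1*(-6) + 12) + k(C(-3), 0)) = 90*((69 - 61)/(-1*(-6) + 12) + (-2/3*(-3)*(1 - 3) + 0)) = 90*(8/(6 + 12) + (-2/3*(-3)*(-2) + 0)) = 90*(8/18 + (-4 + 0)) = 90*(8*(1/18) - 4) = 90*(4/9 - 4) = 90*(-32/9) = -320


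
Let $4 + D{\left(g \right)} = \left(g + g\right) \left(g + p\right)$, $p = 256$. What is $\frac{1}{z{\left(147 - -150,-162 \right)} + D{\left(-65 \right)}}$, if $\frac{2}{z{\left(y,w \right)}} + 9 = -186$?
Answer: $- \frac{195}{4842632} \approx -4.0267 \cdot 10^{-5}$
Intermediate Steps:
$z{\left(y,w \right)} = - \frac{2}{195}$ ($z{\left(y,w \right)} = \frac{2}{-9 - 186} = \frac{2}{-195} = 2 \left(- \frac{1}{195}\right) = - \frac{2}{195}$)
$D{\left(g \right)} = -4 + 2 g \left(256 + g\right)$ ($D{\left(g \right)} = -4 + \left(g + g\right) \left(g + 256\right) = -4 + 2 g \left(256 + g\right)$)
$\frac{1}{z{\left(147 - -150,-162 \right)} + D{\left(-65 \right)}} = \frac{1}{- \frac{2}{195} + \left(-4 + 2 \left(-65\right)^{2} + 512 \left(-65\right)\right)} = \frac{1}{- \frac{2}{195} - 24834} = \frac{1}{- \frac{4842632}{195}} = - \frac{195}{4842632}$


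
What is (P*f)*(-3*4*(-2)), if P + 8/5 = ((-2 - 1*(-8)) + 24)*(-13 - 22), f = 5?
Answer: -126192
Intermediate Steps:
P = -5258/5 (P = -8/5 + ((-2 - 1*(-8)) + 24)*(-13 - 22) = -8/5 + ((-2 + 8) + 24)*(-35) = -8/5 + (6 + 24)*(-35) = -8/5 + 30*(-35) = -8/5 - 1050 = -5258/5 ≈ -1051.6)
(P*f)*(-3*4*(-2)) = (-5258/5*5)*(-3*4*(-2)) = -(-63096)*(-2) = -5258*24 = -126192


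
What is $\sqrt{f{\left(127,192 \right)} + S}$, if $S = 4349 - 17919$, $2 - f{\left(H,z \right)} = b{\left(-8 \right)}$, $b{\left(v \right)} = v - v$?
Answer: $16 i \sqrt{53} \approx 116.48 i$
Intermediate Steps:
$b{\left(v \right)} = 0$
$f{\left(H,z \right)} = 2$ ($f{\left(H,z \right)} = 2 - 0 = 2 + 0 = 2$)
$S = -13570$
$\sqrt{f{\left(127,192 \right)} + S} = \sqrt{2 - 13570} = \sqrt{-13568} = 16 i \sqrt{53}$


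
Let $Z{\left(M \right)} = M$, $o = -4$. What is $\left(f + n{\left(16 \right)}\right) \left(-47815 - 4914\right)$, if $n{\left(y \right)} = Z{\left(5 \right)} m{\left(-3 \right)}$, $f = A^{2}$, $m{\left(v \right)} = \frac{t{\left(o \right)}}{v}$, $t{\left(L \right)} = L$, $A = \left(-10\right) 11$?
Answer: $- \frac{1915117280}{3} \approx -6.3837 \cdot 10^{8}$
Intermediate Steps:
$A = -110$
$m{\left(v \right)} = - \frac{4}{v}$
$f = 12100$ ($f = \left(-110\right)^{2} = 12100$)
$n{\left(y \right)} = \frac{20}{3}$ ($n{\left(y \right)} = 5 \left(- \frac{4}{-3}\right) = 5 \left(\left(-4\right) \left(- \frac{1}{3}\right)\right) = 5 \cdot \frac{4}{3} = \frac{20}{3}$)
$\left(f + n{\left(16 \right)}\right) \left(-47815 - 4914\right) = \left(12100 + \frac{20}{3}\right) \left(-47815 - 4914\right) = \frac{36320}{3} \left(-52729\right) = - \frac{1915117280}{3}$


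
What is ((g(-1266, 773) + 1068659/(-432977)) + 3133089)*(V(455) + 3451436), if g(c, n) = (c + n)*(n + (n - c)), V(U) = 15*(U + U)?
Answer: 2620684267493282332/432977 ≈ 6.0527e+12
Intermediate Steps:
V(U) = 30*U (V(U) = 15*(2*U) = 30*U)
g(c, n) = (c + n)*(-c + 2*n)
((g(-1266, 773) + 1068659/(-432977)) + 3133089)*(V(455) + 3451436) = (((-1*(-1266)² + 2*773² - 1266*773) + 1068659/(-432977)) + 3133089)*(30*455 + 3451436) = (((-1*1602756 + 2*597529 - 978618) + 1068659*(-1/432977)) + 3133089)*(13650 + 3451436) = (((-1602756 + 1195058 - 978618) - 1068659/432977) + 3133089)*3465086 = ((-1386316 - 1068659/432977) + 3133089)*3465086 = (-600244011391/432977 + 3133089)*3465086 = (756311464562/432977)*3465086 = 2620684267493282332/432977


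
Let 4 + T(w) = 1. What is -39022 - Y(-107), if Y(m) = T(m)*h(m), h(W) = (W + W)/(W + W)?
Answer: -39019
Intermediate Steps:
T(w) = -3 (T(w) = -4 + 1 = -3)
h(W) = 1 (h(W) = (2*W)/((2*W)) = (2*W)*(1/(2*W)) = 1)
Y(m) = -3 (Y(m) = -3*1 = -3)
-39022 - Y(-107) = -39022 - 1*(-3) = -39022 + 3 = -39019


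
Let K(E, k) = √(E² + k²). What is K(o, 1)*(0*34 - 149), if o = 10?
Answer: -149*√101 ≈ -1497.4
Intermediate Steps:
K(o, 1)*(0*34 - 149) = √(10² + 1²)*(0*34 - 149) = √(100 + 1)*(0 - 149) = √101*(-149) = -149*√101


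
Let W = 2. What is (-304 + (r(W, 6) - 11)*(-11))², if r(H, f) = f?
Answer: 62001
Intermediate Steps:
(-304 + (r(W, 6) - 11)*(-11))² = (-304 + (6 - 11)*(-11))² = (-304 - 5*(-11))² = (-304 + 55)² = (-249)² = 62001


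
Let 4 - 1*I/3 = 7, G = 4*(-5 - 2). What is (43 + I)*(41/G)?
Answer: -697/14 ≈ -49.786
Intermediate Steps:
G = -28 (G = 4*(-7) = -28)
I = -9 (I = 12 - 3*7 = 12 - 21 = -9)
(43 + I)*(41/G) = (43 - 9)*(41/(-28)) = 34*(41*(-1/28)) = 34*(-41/28) = -697/14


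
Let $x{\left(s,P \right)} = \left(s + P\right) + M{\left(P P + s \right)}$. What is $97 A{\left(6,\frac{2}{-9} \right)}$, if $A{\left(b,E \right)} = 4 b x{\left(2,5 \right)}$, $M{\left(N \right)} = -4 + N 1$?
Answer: $69840$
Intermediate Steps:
$M{\left(N \right)} = -4 + N$
$x{\left(s,P \right)} = -4 + P + P^{2} + 2 s$ ($x{\left(s,P \right)} = \left(s + P\right) - \left(4 - s - P P\right) = \left(P + s\right) - \left(4 - s - P^{2}\right) = \left(P + s\right) + \left(-4 + s + P^{2}\right) = -4 + P + P^{2} + 2 s$)
$A{\left(b,E \right)} = 120 b$ ($A{\left(b,E \right)} = 4 b \left(-4 + 5 + 5^{2} + 2 \cdot 2\right) = 4 b \left(-4 + 5 + 25 + 4\right) = 4 b 30 = 120 b$)
$97 A{\left(6,\frac{2}{-9} \right)} = 97 \cdot 120 \cdot 6 = 97 \cdot 720 = 69840$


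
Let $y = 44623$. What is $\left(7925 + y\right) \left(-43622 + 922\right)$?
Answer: $-2243799600$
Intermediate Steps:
$\left(7925 + y\right) \left(-43622 + 922\right) = \left(7925 + 44623\right) \left(-43622 + 922\right) = 52548 \left(-42700\right) = -2243799600$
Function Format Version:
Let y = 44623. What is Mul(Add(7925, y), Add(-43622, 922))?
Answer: -2243799600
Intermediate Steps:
Mul(Add(7925, y), Add(-43622, 922)) = Mul(Add(7925, 44623), Add(-43622, 922)) = Mul(52548, -42700) = -2243799600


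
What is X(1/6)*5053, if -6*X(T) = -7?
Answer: 35371/6 ≈ 5895.2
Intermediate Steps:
X(T) = 7/6 (X(T) = -⅙*(-7) = 7/6)
X(1/6)*5053 = (7/6)*5053 = 35371/6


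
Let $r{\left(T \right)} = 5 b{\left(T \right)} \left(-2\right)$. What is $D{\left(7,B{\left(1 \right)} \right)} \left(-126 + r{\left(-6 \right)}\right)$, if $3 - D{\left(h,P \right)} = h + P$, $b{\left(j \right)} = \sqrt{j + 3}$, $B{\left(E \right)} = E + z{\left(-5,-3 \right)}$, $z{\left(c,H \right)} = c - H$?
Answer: $378 + 30 i \sqrt{3} \approx 378.0 + 51.962 i$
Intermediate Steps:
$B{\left(E \right)} = -2 + E$ ($B{\left(E \right)} = E - 2 = -2 + E$)
$b{\left(j \right)} = \sqrt{3 + j}$
$r{\left(T \right)} = - 10 \sqrt{3 + T}$ ($r{\left(T \right)} = 5 \sqrt{3 + T} \left(-2\right) = - 10 \sqrt{3 + T}$)
$D{\left(h,P \right)} = 3 - P - h$ ($D{\left(h,P \right)} = 3 - \left(h + P\right) = 3 - \left(P + h\right) = 3 - P - h$)
$D{\left(7,B{\left(1 \right)} \right)} \left(-126 + r{\left(-6 \right)}\right) = \left(3 - \left(-2 + 1\right) - 7\right) \left(-126 - 10 \sqrt{3 - 6}\right) = \left(3 - -1 - 7\right) \left(-126 - 10 \sqrt{-3}\right) = \left(3 + 1 - 7\right) \left(-126 - 10 i \sqrt{3}\right) = - 3 \left(-126 - 10 i \sqrt{3}\right) = 378 + 30 i \sqrt{3}$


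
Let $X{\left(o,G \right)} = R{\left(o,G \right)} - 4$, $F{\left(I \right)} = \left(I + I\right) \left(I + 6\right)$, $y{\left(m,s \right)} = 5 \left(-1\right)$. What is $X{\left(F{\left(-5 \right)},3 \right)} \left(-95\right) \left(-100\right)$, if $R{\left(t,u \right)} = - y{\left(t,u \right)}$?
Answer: $9500$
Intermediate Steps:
$y{\left(m,s \right)} = -5$
$R{\left(t,u \right)} = 5$ ($R{\left(t,u \right)} = \left(-1\right) \left(-5\right) = 5$)
$F{\left(I \right)} = 2 I \left(6 + I\right)$
$X{\left(o,G \right)} = 1$ ($X{\left(o,G \right)} = 5 - 4 = 1$)
$X{\left(F{\left(-5 \right)},3 \right)} \left(-95\right) \left(-100\right) = 1 \left(-95\right) \left(-100\right) = \left(-95\right) \left(-100\right) = 9500$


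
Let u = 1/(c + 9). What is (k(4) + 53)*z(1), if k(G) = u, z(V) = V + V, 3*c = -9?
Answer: 319/3 ≈ 106.33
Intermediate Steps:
c = -3 (c = (⅓)*(-9) = -3)
z(V) = 2*V
u = ⅙ (u = 1/(-3 + 9) = 1/6 = ⅙ ≈ 0.16667)
k(G) = ⅙
(k(4) + 53)*z(1) = (⅙ + 53)*(2*1) = (319/6)*2 = 319/3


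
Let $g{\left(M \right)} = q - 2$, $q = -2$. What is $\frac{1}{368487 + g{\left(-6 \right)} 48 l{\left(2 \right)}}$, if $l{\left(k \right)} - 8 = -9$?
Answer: $\frac{1}{368679} \approx 2.7124 \cdot 10^{-6}$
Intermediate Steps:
$l{\left(k \right)} = -1$ ($l{\left(k \right)} = 8 - 9 = -1$)
$g{\left(M \right)} = -4$ ($g{\left(M \right)} = -2 - 2 = -4$)
$\frac{1}{368487 + g{\left(-6 \right)} 48 l{\left(2 \right)}} = \frac{1}{368487 + \left(-4\right) 48 \left(-1\right)} = \frac{1}{368487 - -192} = \frac{1}{368487 + 192} = \frac{1}{368679}$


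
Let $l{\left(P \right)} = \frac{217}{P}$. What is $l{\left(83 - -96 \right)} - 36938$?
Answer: $- \frac{6611685}{179} \approx -36937.0$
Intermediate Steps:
$l{\left(83 - -96 \right)} - 36938 = \frac{217}{83 - -96} - 36938 = \frac{217}{83 + 96} - 36938 = \frac{217}{179} - 36938 = - \frac{6611685}{179}$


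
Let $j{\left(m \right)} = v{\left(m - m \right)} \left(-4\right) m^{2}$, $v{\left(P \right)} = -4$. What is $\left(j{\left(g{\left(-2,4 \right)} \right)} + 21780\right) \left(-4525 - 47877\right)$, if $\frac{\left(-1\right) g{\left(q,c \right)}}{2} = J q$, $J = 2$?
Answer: $-1194975208$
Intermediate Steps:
$g{\left(q,c \right)} = - 4 q$ ($g{\left(q,c \right)} = - 2 \cdot 2 q = - 4 q$)
$j{\left(m \right)} = 16 m^{2}$ ($j{\left(m \right)} = \left(-4\right) \left(-4\right) m^{2} = 16 m^{2}$)
$\left(j{\left(g{\left(-2,4 \right)} \right)} + 21780\right) \left(-4525 - 47877\right) = \left(16 \left(\left(-4\right) \left(-2\right)\right)^{2} + 21780\right) \left(-4525 - 47877\right) = \left(16 \cdot 8^{2} + 21780\right) \left(-52402\right) = \left(16 \cdot 64 + 21780\right) \left(-52402\right) = \left(1024 + 21780\right) \left(-52402\right) = 22804 \left(-52402\right) = -1194975208$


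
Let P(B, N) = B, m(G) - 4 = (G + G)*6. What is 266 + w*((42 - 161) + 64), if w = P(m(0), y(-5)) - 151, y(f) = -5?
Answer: 8351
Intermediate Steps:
m(G) = 4 + 12*G (m(G) = 4 + (G + G)*6 = 4 + (2*G)*6 = 4 + 12*G)
w = -147 (w = (4 + 12*0) - 151 = (4 + 0) - 151 = 4 - 151 = -147)
266 + w*((42 - 161) + 64) = 266 - 147*((42 - 161) + 64) = 266 - 147*(-119 + 64) = 266 - 147*(-55) = 266 + 8085 = 8351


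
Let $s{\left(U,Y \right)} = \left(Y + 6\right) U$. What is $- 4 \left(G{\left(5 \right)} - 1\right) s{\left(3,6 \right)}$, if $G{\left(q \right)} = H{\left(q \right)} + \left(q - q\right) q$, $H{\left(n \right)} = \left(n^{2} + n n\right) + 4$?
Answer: $-7632$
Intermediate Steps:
$s{\left(U,Y \right)} = U \left(6 + Y\right)$ ($s{\left(U,Y \right)} = \left(6 + Y\right) U = U \left(6 + Y\right)$)
$H{\left(n \right)} = 4 + 2 n^{2}$ ($H{\left(n \right)} = \left(n^{2} + n^{2}\right) + 4 = 2 n^{2} + 4 = 4 + 2 n^{2}$)
$G{\left(q \right)} = 4 + 2 q^{2}$ ($G{\left(q \right)} = \left(4 + 2 q^{2}\right) + \left(q - q\right) q = \left(4 + 2 q^{2}\right) + 0 q = \left(4 + 2 q^{2}\right) + 0 = 4 + 2 q^{2}$)
$- 4 \left(G{\left(5 \right)} - 1\right) s{\left(3,6 \right)} = - 4 \left(\left(4 + 2 \cdot 5^{2}\right) - 1\right) 3 \left(6 + 6\right) = - 4 \left(\left(4 + 2 \cdot 25\right) - 1\right) 3 \cdot 12 = - 4 \left(\left(4 + 50\right) - 1\right) 36 = - 4 \left(54 - 1\right) 36 = \left(-4\right) 53 \cdot 36 = \left(-212\right) 36 = -7632$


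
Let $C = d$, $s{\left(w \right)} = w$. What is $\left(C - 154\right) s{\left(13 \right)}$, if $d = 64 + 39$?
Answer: $-663$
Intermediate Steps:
$d = 103$
$C = 103$
$\left(C - 154\right) s{\left(13 \right)} = \left(103 - 154\right) 13 = \left(-51\right) 13 = -663$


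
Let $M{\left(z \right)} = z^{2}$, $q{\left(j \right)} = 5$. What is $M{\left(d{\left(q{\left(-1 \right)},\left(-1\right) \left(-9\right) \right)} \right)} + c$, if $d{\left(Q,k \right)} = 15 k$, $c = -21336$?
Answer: $-3111$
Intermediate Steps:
$M{\left(d{\left(q{\left(-1 \right)},\left(-1\right) \left(-9\right) \right)} \right)} + c = \left(15 \left(\left(-1\right) \left(-9\right)\right)\right)^{2} - 21336 = \left(15 \cdot 9\right)^{2} - 21336 = 135^{2} - 21336 = 18225 - 21336 = -3111$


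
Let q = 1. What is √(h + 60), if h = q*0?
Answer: 2*√15 ≈ 7.7460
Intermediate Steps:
h = 0 (h = 1*0 = 0)
√(h + 60) = √(0 + 60) = √60 = 2*√15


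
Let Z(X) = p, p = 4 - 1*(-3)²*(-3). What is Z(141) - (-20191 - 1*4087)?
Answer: 24309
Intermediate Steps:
p = 31 (p = 4 - 1*9*(-3) = 4 - 9*(-3) = 4 + 27 = 31)
Z(X) = 31
Z(141) - (-20191 - 1*4087) = 31 - (-20191 - 1*4087) = 31 - (-20191 - 4087) = 31 - 1*(-24278) = 31 + 24278 = 24309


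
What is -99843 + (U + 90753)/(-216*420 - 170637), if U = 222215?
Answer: -26094979919/261357 ≈ -99844.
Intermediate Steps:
-99843 + (U + 90753)/(-216*420 - 170637) = -99843 + (222215 + 90753)/(-216*420 - 170637) = -99843 + 312968/(-90720 - 170637) = -99843 + 312968/(-261357) = -99843 + 312968*(-1/261357) = -99843 - 312968/261357 = -26094979919/261357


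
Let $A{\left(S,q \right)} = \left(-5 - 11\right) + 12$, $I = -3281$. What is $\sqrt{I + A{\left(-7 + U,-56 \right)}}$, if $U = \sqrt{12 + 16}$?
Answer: $3 i \sqrt{365} \approx 57.315 i$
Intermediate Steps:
$U = 2 \sqrt{7}$ ($U = \sqrt{28} = 2 \sqrt{7} \approx 5.2915$)
$A{\left(S,q \right)} = -4$ ($A{\left(S,q \right)} = \left(-5 - 11\right) + 12 = -16 + 12 = -4$)
$\sqrt{I + A{\left(-7 + U,-56 \right)}} = \sqrt{-3281 - 4} = \sqrt{-3285} = 3 i \sqrt{365}$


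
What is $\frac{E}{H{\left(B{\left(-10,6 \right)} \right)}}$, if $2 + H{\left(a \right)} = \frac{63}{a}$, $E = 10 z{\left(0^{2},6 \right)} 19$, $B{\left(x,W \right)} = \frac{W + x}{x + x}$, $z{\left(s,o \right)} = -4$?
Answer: $- \frac{760}{313} \approx -2.4281$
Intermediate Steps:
$B{\left(x,W \right)} = \frac{W + x}{2 x}$
$E = -760$ ($E = 10 \left(-4\right) 19 = \left(-40\right) 19 = -760$)
$H{\left(a \right)} = -2 + \frac{63}{a}$
$\frac{E}{H{\left(B{\left(-10,6 \right)} \right)}} = - \frac{760}{-2 + \frac{63}{\frac{1}{2} \frac{1}{-10} \left(6 - 10\right)}} = - \frac{760}{-2 + \frac{63}{\frac{1}{2} \left(- \frac{1}{10}\right) \left(-4\right)}} = - \frac{760}{-2 + 63 \frac{1}{\frac{1}{5}}} = - \frac{760}{-2 + 63 \cdot 5} = - \frac{760}{-2 + 315} = - \frac{760}{313}$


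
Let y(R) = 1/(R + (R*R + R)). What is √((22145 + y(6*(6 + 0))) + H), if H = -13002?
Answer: 5*√19011590/228 ≈ 95.619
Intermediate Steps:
y(R) = 1/(R² + 2*R) (y(R) = 1/(R + (R² + R)) = 1/(R + (R + R²)) = 1/(R² + 2*R))
√((22145 + y(6*(6 + 0))) + H) = √((22145 + 1/(((6*(6 + 0)))*(2 + 6*(6 + 0)))) - 13002) = √((22145 + 1/(((6*6))*(2 + 6*6))) - 13002) = √((22145 + 1/(36*(2 + 36))) - 13002) = √((22145 + (1/36)/38) - 13002) = √((22145 + (1/36)*(1/38)) - 13002) = √((22145 + 1/1368) - 13002) = √(30294361/1368 - 13002) = √(12507625/1368) = 5*√19011590/228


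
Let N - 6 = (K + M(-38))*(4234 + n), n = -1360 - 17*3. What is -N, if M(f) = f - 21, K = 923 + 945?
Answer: -5106813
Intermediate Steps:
K = 1868
n = -1411 (n = -1360 - 51 = -1411)
M(f) = -21 + f
N = 5106813 (N = 6 + (1868 + (-21 - 38))*(4234 - 1411) = 6 + (1868 - 59)*2823 = 6 + 1809*2823 = 6 + 5106807 = 5106813)
-N = -1*5106813 = -5106813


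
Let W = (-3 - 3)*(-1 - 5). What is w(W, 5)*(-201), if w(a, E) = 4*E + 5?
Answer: -5025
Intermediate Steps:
W = 36 (W = -6*(-6) = 36)
w(a, E) = 5 + 4*E
w(W, 5)*(-201) = (5 + 4*5)*(-201) = (5 + 20)*(-201) = 25*(-201) = -5025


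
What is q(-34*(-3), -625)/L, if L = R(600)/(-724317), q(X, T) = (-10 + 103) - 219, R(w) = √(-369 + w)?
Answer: 395082*√231 ≈ 6.0047e+6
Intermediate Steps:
q(X, T) = -126 (q(X, T) = 93 - 219 = -126)
L = -√231/724317 (L = √(-369 + 600)/(-724317) = √231*(-1/724317) = -√231/724317 ≈ -2.0983e-5)
q(-34*(-3), -625)/L = -126*(-21949*√231/7) = -(-395082)*√231 = 395082*√231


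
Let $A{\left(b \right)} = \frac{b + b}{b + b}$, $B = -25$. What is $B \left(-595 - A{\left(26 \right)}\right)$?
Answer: $14900$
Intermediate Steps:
$A{\left(b \right)} = 1$ ($A{\left(b \right)} = \frac{2 b}{2 b} = 2 b \frac{1}{2 b} = 1$)
$B \left(-595 - A{\left(26 \right)}\right) = - 25 \left(-595 - 1\right) = \left(-25\right) \left(-596\right) = 14900$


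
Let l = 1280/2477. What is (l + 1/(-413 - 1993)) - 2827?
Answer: -16844887271/5959662 ≈ -2826.5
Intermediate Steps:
l = 1280/2477 (l = 1280*(1/2477) = 1280/2477 ≈ 0.51675)
(l + 1/(-413 - 1993)) - 2827 = (1280/2477 + 1/(-413 - 1993)) - 2827 = (1280/2477 + 1/(-2406)) - 2827 = (1280/2477 - 1/2406) - 2827 = 3077203/5959662 - 2827 = -16844887271/5959662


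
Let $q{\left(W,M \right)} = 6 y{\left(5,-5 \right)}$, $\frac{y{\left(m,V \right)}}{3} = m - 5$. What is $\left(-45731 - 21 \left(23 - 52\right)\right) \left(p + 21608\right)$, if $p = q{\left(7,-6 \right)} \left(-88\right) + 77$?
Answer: $-978470570$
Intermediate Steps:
$y{\left(m,V \right)} = -15 + 3 m$ ($y{\left(m,V \right)} = 3 \left(m - 5\right) = 3 \left(-5 + m\right) = -15 + 3 m$)
$q{\left(W,M \right)} = 0$ ($q{\left(W,M \right)} = 6 \left(-15 + 3 \cdot 5\right) = 6 \left(-15 + 15\right) = 6 \cdot 0 = 0$)
$p = 77$ ($p = 0 \left(-88\right) + 77 = 0 + 77 = 77$)
$\left(-45731 - 21 \left(23 - 52\right)\right) \left(p + 21608\right) = \left(-45731 - 21 \left(23 - 52\right)\right) \left(77 + 21608\right) = \left(-45731 - -609\right) 21685 = \left(-45731 + 609\right) 21685 = \left(-45122\right) 21685 = -978470570$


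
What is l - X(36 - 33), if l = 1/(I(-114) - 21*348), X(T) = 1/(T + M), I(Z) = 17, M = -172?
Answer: 7122/1232179 ≈ 0.0057800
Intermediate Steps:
X(T) = 1/(-172 + T) (X(T) = 1/(T - 172) = 1/(-172 + T))
l = -1/7291 (l = 1/(17 - 21*348) = 1/(17 - 7308) = 1/(-7291) = -1/7291 ≈ -0.00013716)
l - X(36 - 33) = -1/7291 - 1/(-172 + (36 - 33)) = -1/7291 - 1/(-172 + 3) = -1/7291 - 1/(-169) = -1/7291 - 1*(-1/169) = -1/7291 + 1/169 = 7122/1232179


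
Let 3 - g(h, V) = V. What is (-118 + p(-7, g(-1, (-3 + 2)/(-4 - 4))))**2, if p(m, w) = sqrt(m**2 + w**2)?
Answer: (944 - sqrt(3665))**2/64 ≈ 12195.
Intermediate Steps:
g(h, V) = 3 - V
(-118 + p(-7, g(-1, (-3 + 2)/(-4 - 4))))**2 = (-118 + sqrt((-7)**2 + (3 - (-3 + 2)/(-4 - 4))**2))**2 = (-118 + sqrt(49 + (3 - (-1)/(-8))**2))**2 = (-118 + sqrt(49 + (3 - (-1)*(-1)/8)**2))**2 = (-118 + sqrt(49 + (3 - 1*1/8)**2))**2 = (-118 + sqrt(49 + (3 - 1/8)**2))**2 = (-118 + sqrt(49 + (23/8)**2))**2 = (-118 + sqrt(49 + 529/64))**2 = (-118 + sqrt(3665/64))**2 = (-118 + sqrt(3665)/8)**2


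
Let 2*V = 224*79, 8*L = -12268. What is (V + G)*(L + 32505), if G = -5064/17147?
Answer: 4698735571628/17147 ≈ 2.7403e+8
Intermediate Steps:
L = -3067/2 (L = (1/8)*(-12268) = -3067/2 ≈ -1533.5)
V = 8848 (V = (224*79)/2 = (1/2)*17696 = 8848)
G = -5064/17147 (G = -5064*1/17147 = -5064/17147 ≈ -0.29533)
(V + G)*(L + 32505) = (8848 - 5064/17147)*(-3067/2 + 32505) = (151711592/17147)*(61943/2) = 4698735571628/17147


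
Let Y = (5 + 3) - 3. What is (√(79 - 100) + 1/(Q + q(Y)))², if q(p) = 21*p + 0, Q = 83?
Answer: -742223/35344 + I*√21/94 ≈ -21.0 + 0.048751*I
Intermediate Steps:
Y = 5 (Y = 8 - 3 = 5)
q(p) = 21*p
(√(79 - 100) + 1/(Q + q(Y)))² = (√(79 - 100) + 1/(83 + 21*5))² = (√(-21) + 1/(83 + 105))² = (I*√21 + 1/188)² = (1/188 + I*√21)²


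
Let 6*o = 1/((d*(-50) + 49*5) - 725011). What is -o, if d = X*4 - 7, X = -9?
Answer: 1/4335696 ≈ 2.3064e-7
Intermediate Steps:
d = -43 (d = -9*4 - 7 = -36 - 7 = -43)
o = -1/4335696 (o = 1/(6*((-43*(-50) + 49*5) - 725011)) = 1/(6*((2150 + 245) - 725011)) = 1/(6*(2395 - 725011)) = (1/6)/(-722616) = (1/6)*(-1/722616) = -1/4335696 ≈ -2.3064e-7)
-o = -1*(-1/4335696) = 1/4335696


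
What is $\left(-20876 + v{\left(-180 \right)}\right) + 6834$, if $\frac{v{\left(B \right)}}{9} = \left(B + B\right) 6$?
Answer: $-33482$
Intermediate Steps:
$v{\left(B \right)} = 108 B$ ($v{\left(B \right)} = 9 \left(B + B\right) 6 = 9 \cdot 2 B 6 = 9 \cdot 12 B = 108 B$)
$\left(-20876 + v{\left(-180 \right)}\right) + 6834 = \left(-20876 + 108 \left(-180\right)\right) + 6834 = \left(-20876 - 19440\right) + 6834 = -40316 + 6834 = -33482$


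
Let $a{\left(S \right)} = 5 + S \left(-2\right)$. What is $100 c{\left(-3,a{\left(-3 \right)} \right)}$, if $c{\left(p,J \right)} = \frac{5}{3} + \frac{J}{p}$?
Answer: $-200$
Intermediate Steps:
$a{\left(S \right)} = 5 - 2 S$
$c{\left(p,J \right)} = \frac{5}{3} + \frac{J}{p}$ ($c{\left(p,J \right)} = 5 \cdot \frac{1}{3} + \frac{J}{p} = \frac{5}{3} + \frac{J}{p}$)
$100 c{\left(-3,a{\left(-3 \right)} \right)} = 100 \left(\frac{5}{3} + \frac{5 - -6}{-3}\right) = 100 \left(\frac{5}{3} + \left(5 + 6\right) \left(- \frac{1}{3}\right)\right) = 100 \left(\frac{5}{3} + 11 \left(- \frac{1}{3}\right)\right) = 100 \left(\frac{5}{3} - \frac{11}{3}\right) = 100 \left(-2\right) = -200$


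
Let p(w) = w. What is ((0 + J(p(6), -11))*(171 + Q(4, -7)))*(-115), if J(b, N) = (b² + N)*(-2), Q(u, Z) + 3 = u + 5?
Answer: 1017750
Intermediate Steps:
Q(u, Z) = 2 + u (Q(u, Z) = -3 + (u + 5) = -3 + (5 + u) = 2 + u)
J(b, N) = -2*N - 2*b² (J(b, N) = (N + b²)*(-2) = -2*N - 2*b²)
((0 + J(p(6), -11))*(171 + Q(4, -7)))*(-115) = ((0 + (-2*(-11) - 2*6²))*(171 + (2 + 4)))*(-115) = ((0 + (22 - 2*36))*(171 + 6))*(-115) = ((0 + (22 - 72))*177)*(-115) = ((0 - 50)*177)*(-115) = -50*177*(-115) = -8850*(-115) = 1017750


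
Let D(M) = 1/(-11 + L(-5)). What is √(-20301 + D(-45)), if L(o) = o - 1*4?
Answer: I*√2030105/10 ≈ 142.48*I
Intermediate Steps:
L(o) = -4 + o (L(o) = o - 4 = -4 + o)
D(M) = -1/20 (D(M) = 1/(-11 + (-4 - 5)) = 1/(-11 - 9) = 1/(-20) = -1/20)
√(-20301 + D(-45)) = √(-20301 - 1/20) = √(-406021/20) = I*√2030105/10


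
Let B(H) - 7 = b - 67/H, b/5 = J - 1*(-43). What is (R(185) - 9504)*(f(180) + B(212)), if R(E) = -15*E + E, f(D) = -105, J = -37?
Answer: 87578701/106 ≈ 8.2621e+5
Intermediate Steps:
R(E) = -14*E
b = 30 (b = 5*(-37 - 1*(-43)) = 5*(-37 + 43) = 5*6 = 30)
B(H) = 37 - 67/H (B(H) = 7 + (30 - 67/H) = 37 - 67/H)
(R(185) - 9504)*(f(180) + B(212)) = (-14*185 - 9504)*(-105 + (37 - 67/212)) = (-2590 - 9504)*(-105 + (37 - 67*1/212)) = -12094*(-105 + (37 - 67/212)) = -12094*(-105 + 7777/212) = -12094*(-14483/212) = 87578701/106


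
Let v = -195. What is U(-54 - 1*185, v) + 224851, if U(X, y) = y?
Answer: 224656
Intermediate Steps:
U(-54 - 1*185, v) + 224851 = -195 + 224851 = 224656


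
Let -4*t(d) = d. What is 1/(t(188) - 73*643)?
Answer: -1/46986 ≈ -2.1283e-5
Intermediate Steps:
t(d) = -d/4
1/(t(188) - 73*643) = 1/(-1/4*188 - 73*643) = 1/(-47 - 46939) = 1/(-46986) = -1/46986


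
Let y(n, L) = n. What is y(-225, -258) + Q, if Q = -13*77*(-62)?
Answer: 61837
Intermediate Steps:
Q = 62062 (Q = -1001*(-62) = 62062)
y(-225, -258) + Q = -225 + 62062 = 61837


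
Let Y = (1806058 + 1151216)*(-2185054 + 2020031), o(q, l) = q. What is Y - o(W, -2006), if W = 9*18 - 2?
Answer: -488018227462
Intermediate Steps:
W = 160 (W = 162 - 2 = 160)
Y = -488018227302 (Y = 2957274*(-165023) = -488018227302)
Y - o(W, -2006) = -488018227302 - 1*160 = -488018227302 - 160 = -488018227462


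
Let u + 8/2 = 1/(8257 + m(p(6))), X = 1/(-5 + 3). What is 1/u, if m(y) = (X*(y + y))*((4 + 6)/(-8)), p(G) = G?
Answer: -16529/66114 ≈ -0.25001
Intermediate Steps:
X = -½ (X = 1/(-2) = -½ ≈ -0.50000)
m(y) = 5*y/4 (m(y) = (-(y + y)/2)*((4 + 6)/(-8)) = (-y)*(10*(-⅛)) = -y*(-5/4) = 5*y/4)
u = -66114/16529 (u = -4 + 1/(8257 + (5/4)*6) = -4 + 1/(8257 + 15/2) = -4 + 1/(16529/2) = -4 + 2/16529 = -66114/16529 ≈ -3.9999)
1/u = 1/(-66114/16529) = -16529/66114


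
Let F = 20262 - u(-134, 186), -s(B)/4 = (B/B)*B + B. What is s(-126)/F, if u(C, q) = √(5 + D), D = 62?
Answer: 20424096/410548577 + 1008*√67/410548577 ≈ 0.049768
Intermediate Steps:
u(C, q) = √67 (u(C, q) = √(5 + 62) = √67)
s(B) = -8*B (s(B) = -4*((B/B)*B + B) = -4*(1*B + B) = -4*(B + B) = -8*B)
F = 20262 - √67 ≈ 20254.
s(-126)/F = (-8*(-126))/(20262 - √67) = 1008/(20262 - √67)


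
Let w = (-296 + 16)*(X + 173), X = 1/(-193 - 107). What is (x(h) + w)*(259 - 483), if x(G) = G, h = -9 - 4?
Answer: 162798944/15 ≈ 1.0853e+7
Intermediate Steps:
X = -1/300 (X = 1/(-300) = -1/300 ≈ -0.0033333)
h = -13
w = -726586/15 (w = (-296 + 16)*(-1/300 + 173) = -280*51899/300 = -726586/15 ≈ -48439.)
(x(h) + w)*(259 - 483) = (-13 - 726586/15)*(259 - 483) = -726781/15*(-224) = 162798944/15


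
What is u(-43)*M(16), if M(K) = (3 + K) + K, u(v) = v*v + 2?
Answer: 64785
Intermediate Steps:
u(v) = 2 + v² (u(v) = v² + 2 = 2 + v²)
M(K) = 3 + 2*K
u(-43)*M(16) = (2 + (-43)²)*(3 + 2*16) = (2 + 1849)*(3 + 32) = 1851*35 = 64785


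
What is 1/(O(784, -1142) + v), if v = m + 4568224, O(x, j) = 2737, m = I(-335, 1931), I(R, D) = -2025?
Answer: 1/4568936 ≈ 2.1887e-7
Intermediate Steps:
m = -2025
v = 4566199 (v = -2025 + 4568224 = 4566199)
1/(O(784, -1142) + v) = 1/(2737 + 4566199) = 1/4568936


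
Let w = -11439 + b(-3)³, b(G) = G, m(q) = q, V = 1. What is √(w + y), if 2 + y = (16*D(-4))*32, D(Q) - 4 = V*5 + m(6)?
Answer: 2*I*√947 ≈ 61.547*I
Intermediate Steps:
D(Q) = 15 (D(Q) = 4 + (1*5 + 6) = 4 + (5 + 6) = 4 + 11 = 15)
w = -11466 (w = -11439 + (-3)³ = -11439 - 27 = -11466)
y = 7678 (y = -2 + (16*15)*32 = -2 + 240*32 = -2 + 7680 = 7678)
√(w + y) = √(-11466 + 7678) = √(-3788) = 2*I*√947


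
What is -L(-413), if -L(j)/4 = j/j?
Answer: 4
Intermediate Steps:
L(j) = -4 (L(j) = -4*j/j = -4*1 = -4)
-L(-413) = -1*(-4) = 4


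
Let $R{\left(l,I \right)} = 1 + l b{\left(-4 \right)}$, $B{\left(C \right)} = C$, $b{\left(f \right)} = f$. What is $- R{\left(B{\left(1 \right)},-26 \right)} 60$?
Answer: $180$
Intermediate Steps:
$R{\left(l,I \right)} = 1 - 4 l$ ($R{\left(l,I \right)} = 1 + l \left(-4\right) = 1 - 4 l$)
$- R{\left(B{\left(1 \right)},-26 \right)} 60 = - \left(1 - 4\right) 60 = - \left(-3\right) 60 = \left(-1\right) \left(-180\right) = 180$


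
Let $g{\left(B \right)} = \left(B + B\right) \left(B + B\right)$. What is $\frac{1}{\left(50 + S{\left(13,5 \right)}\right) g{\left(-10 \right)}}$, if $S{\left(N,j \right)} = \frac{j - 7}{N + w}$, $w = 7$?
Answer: $\frac{1}{19960} \approx 5.01 \cdot 10^{-5}$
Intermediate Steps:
$S{\left(N,j \right)} = \frac{-7 + j}{7 + N}$ ($S{\left(N,j \right)} = \frac{j - 7}{N + 7} = \frac{-7 + j}{7 + N}$)
$g{\left(B \right)} = 4 B^{2}$ ($g{\left(B \right)} = 2 B 2 B = 4 B^{2}$)
$\frac{1}{\left(50 + S{\left(13,5 \right)}\right) g{\left(-10 \right)}} = \frac{1}{\left(50 + \frac{-7 + 5}{7 + 13}\right) 4 \left(-10\right)^{2}} = \frac{1}{\left(50 + \frac{1}{20} \left(-2\right)\right) 4 \cdot 100} = \frac{1}{\left(50 + \frac{1}{20} \left(-2\right)\right) 400} = \frac{1}{\left(50 - \frac{1}{10}\right) 400} = \frac{1}{\frac{499}{10} \cdot 400} = \frac{1}{19960}$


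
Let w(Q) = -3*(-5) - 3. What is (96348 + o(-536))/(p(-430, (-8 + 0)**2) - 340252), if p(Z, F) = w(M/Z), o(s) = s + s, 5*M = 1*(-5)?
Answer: -23819/85060 ≈ -0.28003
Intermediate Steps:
M = -1 (M = (1*(-5))/5 = (1/5)*(-5) = -1)
o(s) = 2*s
w(Q) = 12 (w(Q) = 15 - 3 = 12)
p(Z, F) = 12
(96348 + o(-536))/(p(-430, (-8 + 0)**2) - 340252) = (96348 + 2*(-536))/(12 - 340252) = (96348 - 1072)/(-340240) = 95276*(-1/340240) = -23819/85060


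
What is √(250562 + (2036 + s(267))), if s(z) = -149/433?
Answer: √47359281905/433 ≈ 502.59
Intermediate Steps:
s(z) = -149/433 (s(z) = -149*1/433 = -149/433)
√(250562 + (2036 + s(267))) = √(250562 + (2036 - 149/433)) = √(250562 + 881439/433) = √(109374785/433) = √47359281905/433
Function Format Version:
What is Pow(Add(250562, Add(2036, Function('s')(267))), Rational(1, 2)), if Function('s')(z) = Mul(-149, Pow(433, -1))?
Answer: Mul(Rational(1, 433), Pow(47359281905, Rational(1, 2))) ≈ 502.59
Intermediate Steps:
Function('s')(z) = Rational(-149, 433) (Function('s')(z) = Mul(-149, Rational(1, 433)) = Rational(-149, 433))
Pow(Add(250562, Add(2036, Function('s')(267))), Rational(1, 2)) = Pow(Add(250562, Add(2036, Rational(-149, 433))), Rational(1, 2)) = Pow(Add(250562, Rational(881439, 433)), Rational(1, 2)) = Pow(Rational(109374785, 433), Rational(1, 2)) = Mul(Rational(1, 433), Pow(47359281905, Rational(1, 2)))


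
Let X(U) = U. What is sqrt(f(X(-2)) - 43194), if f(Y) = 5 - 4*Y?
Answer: I*sqrt(43181) ≈ 207.8*I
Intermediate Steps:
sqrt(f(X(-2)) - 43194) = sqrt((5 - 4*(-2)) - 43194) = sqrt((5 + 8) - 43194) = sqrt(13 - 43194) = sqrt(-43181) = I*sqrt(43181)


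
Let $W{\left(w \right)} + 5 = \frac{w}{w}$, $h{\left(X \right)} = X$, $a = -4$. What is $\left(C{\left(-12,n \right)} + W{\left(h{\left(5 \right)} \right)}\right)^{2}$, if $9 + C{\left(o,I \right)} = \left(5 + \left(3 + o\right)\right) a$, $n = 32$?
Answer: $9$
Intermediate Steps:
$C{\left(o,I \right)} = -41 - 4 o$ ($C{\left(o,I \right)} = -9 + \left(5 + \left(3 + o\right)\right) \left(-4\right) = -9 + \left(8 + o\right) \left(-4\right) = -9 - \left(32 + 4 o\right) = -41 - 4 o$)
$W{\left(w \right)} = -4$ ($W{\left(w \right)} = -5 + \frac{w}{w} = -5 + 1 = -4$)
$\left(C{\left(-12,n \right)} + W{\left(h{\left(5 \right)} \right)}\right)^{2} = \left(\left(-41 - -48\right) - 4\right)^{2} = \left(\left(-41 + 48\right) - 4\right)^{2} = \left(7 - 4\right)^{2} = 3^{2} = 9$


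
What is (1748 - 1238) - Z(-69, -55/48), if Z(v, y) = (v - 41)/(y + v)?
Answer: 1711890/3367 ≈ 508.43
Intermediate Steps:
Z(v, y) = (-41 + v)/(v + y)
(1748 - 1238) - Z(-69, -55/48) = (1748 - 1238) - (-41 - 69)/(-69 - 55/48) = 510 - (-110)/(-69 - 55*1/48) = 510 - (-110)/(-69 - 55/48) = 510 - (-110)/(-3367/48) = 510 - (-48)*(-110)/3367 = 510 - 1*5280/3367 = 510 - 5280/3367 = 1711890/3367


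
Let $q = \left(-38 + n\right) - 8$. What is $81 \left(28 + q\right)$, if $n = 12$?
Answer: $-486$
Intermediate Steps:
$q = -34$ ($q = \left(-38 + 12\right) - 8 = -26 - 8 = -34$)
$81 \left(28 + q\right) = 81 \left(28 - 34\right) = 81 \left(-6\right) = -486$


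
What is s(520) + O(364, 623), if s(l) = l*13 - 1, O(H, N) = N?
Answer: 7382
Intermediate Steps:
s(l) = -1 + 13*l (s(l) = 13*l - 1 = -1 + 13*l)
s(520) + O(364, 623) = (-1 + 13*520) + 623 = (-1 + 6760) + 623 = 6759 + 623 = 7382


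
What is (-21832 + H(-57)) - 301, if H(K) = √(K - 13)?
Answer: -22133 + I*√70 ≈ -22133.0 + 8.3666*I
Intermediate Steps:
H(K) = √(-13 + K)
(-21832 + H(-57)) - 301 = (-21832 + √(-13 - 57)) - 301 = (-21832 + √(-70)) - 301 = (-21832 + I*√70) - 301 = -22133 + I*√70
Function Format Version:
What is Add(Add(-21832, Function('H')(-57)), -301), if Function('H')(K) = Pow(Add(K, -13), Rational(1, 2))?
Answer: Add(-22133, Mul(I, Pow(70, Rational(1, 2)))) ≈ Add(-22133., Mul(8.3666, I))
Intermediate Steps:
Function('H')(K) = Pow(Add(-13, K), Rational(1, 2))
Add(Add(-21832, Function('H')(-57)), -301) = Add(Add(-21832, Pow(Add(-13, -57), Rational(1, 2))), -301) = Add(Add(-21832, Pow(-70, Rational(1, 2))), -301) = Add(Add(-21832, Mul(I, Pow(70, Rational(1, 2)))), -301) = Add(-22133, Mul(I, Pow(70, Rational(1, 2))))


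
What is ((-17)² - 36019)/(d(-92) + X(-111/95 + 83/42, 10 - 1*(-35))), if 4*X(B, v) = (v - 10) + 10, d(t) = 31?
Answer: -142920/169 ≈ -845.68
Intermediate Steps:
X(B, v) = v/4 (X(B, v) = ((v - 10) + 10)/4 = ((-10 + v) + 10)/4 = v/4)
((-17)² - 36019)/(d(-92) + X(-111/95 + 83/42, 10 - 1*(-35))) = ((-17)² - 36019)/(31 + (10 - 1*(-35))/4) = (289 - 36019)/(31 + (10 + 35)/4) = -35730/(31 + (¼)*45) = -35730/(31 + 45/4) = -35730/169/4 = -35730*4/169 = -142920/169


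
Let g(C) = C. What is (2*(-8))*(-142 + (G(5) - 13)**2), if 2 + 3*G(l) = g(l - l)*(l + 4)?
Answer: -6448/9 ≈ -716.44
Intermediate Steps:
G(l) = -2/3 (G(l) = -2/3 + ((l - l)*(l + 4))/3 = -2/3 + (0*(4 + l))/3 = -2/3 + (1/3)*0 = -2/3 + 0 = -2/3)
(2*(-8))*(-142 + (G(5) - 13)**2) = (2*(-8))*(-142 + (-2/3 - 13)**2) = -16*(-142 + (-41/3)**2) = -16*(-142 + 1681/9) = -16*403/9 = -6448/9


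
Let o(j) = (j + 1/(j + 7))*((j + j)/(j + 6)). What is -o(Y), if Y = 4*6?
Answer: -1192/31 ≈ -38.452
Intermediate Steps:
Y = 24
o(j) = 2*j*(j + 1/(7 + j))/(6 + j) (o(j) = (j + 1/(7 + j))*((2*j)/(6 + j)) = (j + 1/(7 + j))*(2*j/(6 + j)) = 2*j*(j + 1/(7 + j))/(6 + j))
-o(Y) = -2*24*(1 + 24² + 7*24)/(42 + 24² + 13*24) = -2*24*(1 + 576 + 168)/(42 + 576 + 312) = -2*24*745/930 = -1*1192/31 = -1192/31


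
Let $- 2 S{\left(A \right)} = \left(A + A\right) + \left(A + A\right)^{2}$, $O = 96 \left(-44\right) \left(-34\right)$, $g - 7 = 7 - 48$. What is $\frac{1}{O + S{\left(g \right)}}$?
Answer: $\frac{1}{141338} \approx 7.0752 \cdot 10^{-6}$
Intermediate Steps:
$g = -34$ ($g = 7 + \left(7 - 48\right) = 7 - 41 = -34$)
$O = 143616$ ($O = \left(-4224\right) \left(-34\right) = 143616$)
$S{\left(A \right)} = - A - 2 A^{2}$ ($S{\left(A \right)} = - \frac{\left(A + A\right) + \left(A + A\right)^{2}}{2} = - \frac{2 A + \left(2 A\right)^{2}}{2} = - \frac{2 A + 4 A^{2}}{2} = - A - 2 A^{2}$)
$\frac{1}{O + S{\left(g \right)}} = \frac{1}{143616 - - 34 \left(1 + 2 \left(-34\right)\right)} = \frac{1}{143616 - - 34 \left(1 - 68\right)} = \frac{1}{143616 - \left(-34\right) \left(-67\right)} = \frac{1}{143616 - 2278} = \frac{1}{141338}$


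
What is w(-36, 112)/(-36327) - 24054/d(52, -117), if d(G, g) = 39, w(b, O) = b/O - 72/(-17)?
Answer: -46214829985/74930492 ≈ -616.77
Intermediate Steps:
w(b, O) = 72/17 + b/O (w(b, O) = b/O - 72*(-1/17) = b/O + 72/17 = 72/17 + b/O)
w(-36, 112)/(-36327) - 24054/d(52, -117) = (72/17 - 36/112)/(-36327) - 24054/39 = (72/17 - 36*1/112)*(-1/36327) - 24054*1/39 = (72/17 - 9/28)*(-1/36327) - 8018/13 = (1863/476)*(-1/36327) - 8018/13 = -621/5763884 - 8018/13 = -46214829985/74930492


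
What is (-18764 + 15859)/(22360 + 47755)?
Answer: -581/14023 ≈ -0.041432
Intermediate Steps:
(-18764 + 15859)/(22360 + 47755) = -2905/70115 = -2905*1/70115 = -581/14023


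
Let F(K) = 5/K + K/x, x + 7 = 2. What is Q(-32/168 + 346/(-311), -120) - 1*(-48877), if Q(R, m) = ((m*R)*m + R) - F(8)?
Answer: 7866781789/261240 ≈ 30113.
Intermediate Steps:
x = -5 (x = -7 + 2 = -5)
F(K) = 5/K - K/5 (F(K) = 5/K + K/(-5) = 5/K + K*(-⅕) = 5/K - K/5)
Q(R, m) = 39/40 + R + R*m² (Q(R, m) = ((m*R)*m + R) - (5/8 - ⅕*8) = ((R*m)*m + R) - (5*(⅛) - 8/5) = (R*m² + R) - (5/8 - 8/5) = (R + R*m²) - 1*(-39/40) = (R + R*m²) + 39/40 = 39/40 + R + R*m²)
Q(-32/168 + 346/(-311), -120) - 1*(-48877) = (39/40 + (-32/168 + 346/(-311)) + (-32/168 + 346/(-311))*(-120)²) - 1*(-48877) = (39/40 + (-32*1/168 + 346*(-1/311)) + (-32*1/168 + 346*(-1/311))*14400) + 48877 = (39/40 + (-4/21 - 346/311) + (-4/21 - 346/311)*14400) + 48877 = (39/40 - 8510/6531 - 8510/6531*14400) + 48877 = (39/40 - 8510/6531 - 40848000/2177) + 48877 = -4901845691/261240 + 48877 = 7866781789/261240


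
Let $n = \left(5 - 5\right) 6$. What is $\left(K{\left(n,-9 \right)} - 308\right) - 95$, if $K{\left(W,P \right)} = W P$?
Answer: $-403$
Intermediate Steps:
$n = 0$ ($n = 0 \cdot 6 = 0$)
$K{\left(W,P \right)} = P W$
$\left(K{\left(n,-9 \right)} - 308\right) - 95 = \left(\left(-9\right) 0 - 308\right) - 95 = \left(0 - 308\right) - 95 = -308 - 95 = -403$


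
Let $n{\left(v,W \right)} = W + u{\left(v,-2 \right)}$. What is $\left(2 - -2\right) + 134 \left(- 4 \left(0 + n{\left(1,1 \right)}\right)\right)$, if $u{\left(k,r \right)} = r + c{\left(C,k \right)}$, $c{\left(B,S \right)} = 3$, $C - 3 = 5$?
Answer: $-1068$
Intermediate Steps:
$C = 8$ ($C = 3 + 5 = 8$)
$u{\left(k,r \right)} = 3 + r$ ($u{\left(k,r \right)} = r + 3 = 3 + r$)
$n{\left(v,W \right)} = 1 + W$ ($n{\left(v,W \right)} = W + \left(3 - 2\right) = W + 1 = 1 + W$)
$\left(2 - -2\right) + 134 \left(- 4 \left(0 + n{\left(1,1 \right)}\right)\right) = \left(2 - -2\right) + 134 \left(- 4 \left(0 + \left(1 + 1\right)\right)\right) = \left(2 + 2\right) + 134 \left(- 4 \left(0 + 2\right)\right) = 4 + 134 \left(\left(-4\right) 2\right) = 4 + 134 \left(-8\right) = 4 - 1072 = -1068$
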